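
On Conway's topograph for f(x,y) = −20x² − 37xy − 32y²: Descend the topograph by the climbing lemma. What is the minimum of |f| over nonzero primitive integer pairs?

translate: b→-3 (≡37 mod 40), so (20,37,32)→(20,-3,15)
flip: (20,-3,15)→(15,3,20)
reduced (well bottom): (15,3,20) with a≤c, −a<b≤a
well minimum |f| = |-15| = 15 (negative-definite)

15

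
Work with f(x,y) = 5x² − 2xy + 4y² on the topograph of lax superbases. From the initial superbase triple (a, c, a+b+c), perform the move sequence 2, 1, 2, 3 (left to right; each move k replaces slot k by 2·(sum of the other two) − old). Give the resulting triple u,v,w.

start (5,4,7) = (f(1,0),f(0,1),f(1,1))
replace slot 2: 2·(5+7) − 4 = 20 → (5,20,7)
replace slot 1: 2·(20+7) − 5 = 49 → (49,20,7)
replace slot 2: 2·(49+7) − 20 = 92 → (49,92,7)
replace slot 3: 2·(49+92) − 7 = 275 → (49,92,275)

49,92,275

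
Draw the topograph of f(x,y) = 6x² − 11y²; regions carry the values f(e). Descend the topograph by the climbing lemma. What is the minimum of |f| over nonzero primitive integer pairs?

descent: ρ → (-11,0,6)
descent: ρ → (6,12,-5)  [lands on river]
river: ρ → (-5,8,10)
river: ρ → (10,12,-3)
river: ρ → (-3,12,10)
river: ρ → (10,8,-5)
river: ρ → (-5,12,6)
closes: descent 2, river 6
min |a| on river = 3

3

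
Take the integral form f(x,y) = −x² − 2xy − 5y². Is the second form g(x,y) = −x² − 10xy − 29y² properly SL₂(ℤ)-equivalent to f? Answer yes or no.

D₁ = -16, D₂ = -16
f is negative-definite; reduce −f:
−f: translate: b→0 (≡2 mod 2), so (1,2,5)→(1,0,4)
−f: reduced (well bottom): (1,0,4) with a≤c, −a<b≤a
flip sign back: reduced form of f is (-1,0,-4)
g is negative-definite; reduce −g:
−g: translate: b→0 (≡10 mod 2), so (1,10,29)→(1,0,4)
−g: reduced (well bottom): (1,0,4) with a≤c, −a<b≤a
flip sign back: reduced form of g is (-1,0,-4)
reduced forms (-1, 0, -4) vs (-1, 0, -4) ⇒ equivalent

yes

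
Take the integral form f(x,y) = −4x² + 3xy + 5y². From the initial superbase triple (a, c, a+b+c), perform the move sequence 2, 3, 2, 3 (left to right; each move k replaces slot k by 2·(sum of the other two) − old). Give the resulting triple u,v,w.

start (-4,5,4) = (f(1,0),f(0,1),f(1,1))
replace slot 2: 2·((-4)+4) − 5 = -5 → (-4,-5,4)
replace slot 3: 2·((-4)+(-5)) − 4 = -22 → (-4,-5,-22)
replace slot 2: 2·((-4)+(-22)) − (-5) = -47 → (-4,-47,-22)
replace slot 3: 2·((-4)+(-47)) − (-22) = -80 → (-4,-47,-80)

-4,-47,-80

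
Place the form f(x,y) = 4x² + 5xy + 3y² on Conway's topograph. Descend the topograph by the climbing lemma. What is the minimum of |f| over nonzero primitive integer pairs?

translate: b→-3 (≡5 mod 8), so (4,5,3)→(4,-3,2)
flip: (4,-3,2)→(2,3,4)
translate: b→-1 (≡3 mod 4), so (2,3,4)→(2,-1,3)
reduced (well bottom): (2,-1,3) with a≤c, −a<b≤a
well minimum = a = 2

2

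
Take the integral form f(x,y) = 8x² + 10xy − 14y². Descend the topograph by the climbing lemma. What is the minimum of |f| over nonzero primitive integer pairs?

river: ρ → (-14,18,4)
river: ρ → (4,22,-4)
river: ρ → (-4,18,14)
river: ρ → (14,10,-8)
river: ρ → (-8,22,2)
river: ρ → (2,22,-8)
river: ρ → (-8,10,14)
river: ρ → (14,18,-4)
river: ρ → (-4,22,4)
river: ρ → (4,18,-14)
river: ρ → (-14,10,8)
river: ρ → (8,22,-2)
river: ρ → (-2,22,8)
river: ρ → (8,10,-14)
closes: descent 0, river 14
min |a| on river = 2

2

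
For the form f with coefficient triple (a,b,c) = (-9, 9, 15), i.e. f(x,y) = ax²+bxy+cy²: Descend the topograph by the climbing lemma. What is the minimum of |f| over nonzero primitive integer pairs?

river: ρ → (15,21,-3)
river: ρ → (-3,21,15)
river: ρ → (15,9,-9)
river: ρ → (-9,9,15)
closes: descent 0, river 4
min |a| on river = 3

3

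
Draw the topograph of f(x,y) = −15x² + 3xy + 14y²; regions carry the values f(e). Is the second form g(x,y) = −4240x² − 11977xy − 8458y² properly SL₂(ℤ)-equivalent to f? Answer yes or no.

D₁ = 849, D₂ = 849
river cycle of f (length 34): (14, 25, -4), (-4, 23, 20), (20, 17, -7), (-7, 25, 8), (8, 23, -10), (-10, 17, 14), (14, 11, -13), (-13, 15, 12), (12, 9, -16), (-16, 23, 5), … (24 more)
river cycle of g (length 34): (-15, 3, 14), (14, 25, -4), (-4, 23, 20), (20, 17, -7), (-7, 25, 8), (8, 23, -10), (-10, 17, 14), (14, 11, -13), (-13, 15, 12), (12, 9, -16), … (24 more)
cycles coincide ⇒ equivalent

yes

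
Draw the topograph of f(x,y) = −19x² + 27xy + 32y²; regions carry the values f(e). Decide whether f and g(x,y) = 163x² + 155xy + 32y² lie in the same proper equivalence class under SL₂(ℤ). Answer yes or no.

D₁ = 3161, D₂ = 3161
river cycle of f (length 26): (32, 37, -14), (-14, 47, 17), (17, 55, -2), (-2, 53, 44), (44, 35, -11), (-11, 53, 8), (8, 43, -41), (-41, 39, 10), (10, 41, -37), (-37, 33, 14), … (16 more)
river cycle of g (length 26): (32, 37, -14), (-14, 47, 17), (17, 55, -2), (-2, 53, 44), (44, 35, -11), (-11, 53, 8), (8, 43, -41), (-41, 39, 10), (10, 41, -37), (-37, 33, 14), … (16 more)
cycles coincide ⇒ equivalent

yes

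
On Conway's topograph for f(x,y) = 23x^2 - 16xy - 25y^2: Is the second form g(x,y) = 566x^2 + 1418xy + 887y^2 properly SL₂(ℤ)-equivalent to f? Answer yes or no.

D₁ = 2556, D₂ = 2556
river cycle of f (length 16): (-25, 16, 23), (23, 30, -18), (-18, 42, 11), (11, 46, -10), (-10, 34, 35), (35, 36, -9), (-9, 36, 35), (35, 34, -10), (-10, 46, 11), (11, 42, -18), … (6 more)
river cycle of g (length 16): (-18, 42, 11), (11, 46, -10), (-10, 34, 35), (35, 36, -9), (-9, 36, 35), (35, 34, -10), (-10, 46, 11), (11, 42, -18), (-18, 30, 23), (23, 16, -25), … (6 more)
cycles coincide ⇒ equivalent

yes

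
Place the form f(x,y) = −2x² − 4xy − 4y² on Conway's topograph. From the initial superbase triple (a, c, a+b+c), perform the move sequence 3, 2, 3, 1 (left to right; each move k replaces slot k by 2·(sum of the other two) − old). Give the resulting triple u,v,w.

start (-2,-4,-10) = (f(1,0),f(0,1),f(1,1))
replace slot 3: 2·((-2)+(-4)) − (-10) = -2 → (-2,-4,-2)
replace slot 2: 2·((-2)+(-2)) − (-4) = -4 → (-2,-4,-2)
replace slot 3: 2·((-2)+(-4)) − (-2) = -10 → (-2,-4,-10)
replace slot 1: 2·((-4)+(-10)) − (-2) = -26 → (-26,-4,-10)

-26,-4,-10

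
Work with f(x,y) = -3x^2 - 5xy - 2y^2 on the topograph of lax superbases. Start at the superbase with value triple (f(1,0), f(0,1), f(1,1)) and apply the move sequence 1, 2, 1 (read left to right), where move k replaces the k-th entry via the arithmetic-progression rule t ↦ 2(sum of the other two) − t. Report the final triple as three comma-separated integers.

start (-3,-2,-10) = (f(1,0),f(0,1),f(1,1))
replace slot 1: 2·((-2)+(-10)) − (-3) = -21 → (-21,-2,-10)
replace slot 2: 2·((-21)+(-10)) − (-2) = -60 → (-21,-60,-10)
replace slot 1: 2·((-60)+(-10)) − (-21) = -119 → (-119,-60,-10)

-119,-60,-10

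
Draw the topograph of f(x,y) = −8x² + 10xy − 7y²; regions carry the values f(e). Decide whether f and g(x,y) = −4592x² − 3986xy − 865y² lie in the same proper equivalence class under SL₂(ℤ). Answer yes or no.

D₁ = -124, D₂ = -124
f is negative-definite; reduce −f:
−f: translate: b→6 (≡-10 mod 16), so (8,-10,7)→(8,6,5)
−f: flip: (8,6,5)→(5,-6,8)
−f: translate: b→4 (≡-6 mod 10), so (5,-6,8)→(5,4,7)
−f: reduced (well bottom): (5,4,7) with a≤c, −a<b≤a
flip sign back: reduced form of f is (-5,-4,-7)
g is negative-definite; reduce −g:
−g: flip: (4592,3986,865)→(865,-3986,4592)
−g: translate: b→-526 (≡-3986 mod 1730), so (865,-3986,4592)→(865,-526,80)
−g: flip: (865,-526,80)→(80,526,865)
−g: translate: b→46 (≡526 mod 160), so (80,526,865)→(80,46,7)
−g: flip: (80,46,7)→(7,-46,80)
−g: translate: b→-4 (≡-46 mod 14), so (7,-46,80)→(7,-4,5)
−g: flip: (7,-4,5)→(5,4,7)
−g: reduced (well bottom): (5,4,7) with a≤c, −a<b≤a
flip sign back: reduced form of g is (-5,-4,-7)
reduced forms (-5, -4, -7) vs (-5, -4, -7) ⇒ equivalent

yes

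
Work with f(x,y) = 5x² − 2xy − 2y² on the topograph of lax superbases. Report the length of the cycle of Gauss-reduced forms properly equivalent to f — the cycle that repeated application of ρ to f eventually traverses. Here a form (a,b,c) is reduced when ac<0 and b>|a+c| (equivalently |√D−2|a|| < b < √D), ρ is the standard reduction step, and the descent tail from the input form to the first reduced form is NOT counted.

D = 44, ⌊√D⌋ = 6
descent: ρ → (-2,6,1)  [lands on river]
river: ρ → (1,6,-2)
ρ-cycle length = 2 (tail of 1 descent step not counted)

2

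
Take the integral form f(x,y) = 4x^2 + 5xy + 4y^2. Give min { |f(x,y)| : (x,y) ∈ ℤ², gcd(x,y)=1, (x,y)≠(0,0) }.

translate: b→-3 (≡5 mod 8), so (4,5,4)→(4,-3,3)
flip: (4,-3,3)→(3,3,4)
reduced (well bottom): (3,3,4) with a≤c, −a<b≤a
well minimum = a = 3

3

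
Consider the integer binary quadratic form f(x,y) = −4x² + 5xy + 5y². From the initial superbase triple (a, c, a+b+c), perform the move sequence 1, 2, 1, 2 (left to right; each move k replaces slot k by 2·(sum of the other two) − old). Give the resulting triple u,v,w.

start (-4,5,6) = (f(1,0),f(0,1),f(1,1))
replace slot 1: 2·(5+6) − (-4) = 26 → (26,5,6)
replace slot 2: 2·(26+6) − 5 = 59 → (26,59,6)
replace slot 1: 2·(59+6) − 26 = 104 → (104,59,6)
replace slot 2: 2·(104+6) − 59 = 161 → (104,161,6)

104,161,6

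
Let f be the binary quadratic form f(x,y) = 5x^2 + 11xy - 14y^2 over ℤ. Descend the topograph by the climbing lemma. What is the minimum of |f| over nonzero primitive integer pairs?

river: ρ → (-14,17,2)
river: ρ → (2,19,-5)
river: ρ → (-5,11,14)
river: ρ → (14,17,-2)
river: ρ → (-2,19,5)
river: ρ → (5,11,-14)
closes: descent 0, river 6
min |a| on river = 2

2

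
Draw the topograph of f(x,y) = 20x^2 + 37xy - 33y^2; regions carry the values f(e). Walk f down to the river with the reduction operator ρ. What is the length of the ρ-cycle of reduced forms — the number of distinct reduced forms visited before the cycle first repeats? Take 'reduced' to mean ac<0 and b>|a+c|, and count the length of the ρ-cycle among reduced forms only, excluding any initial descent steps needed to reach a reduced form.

D = 4009, ⌊√D⌋ = 63
river: ρ → (-33,29,24)
river: ρ → (24,19,-38)
river: ρ → (-38,57,5)
river: ρ → (5,63,-2)
river: ρ → (-2,61,36)
river: ρ → (36,11,-27)
river: ρ → (-27,43,20)
river: ρ → (20,37,-33)
ρ-cycle length = 8 (tail of 0 descent steps not counted)

8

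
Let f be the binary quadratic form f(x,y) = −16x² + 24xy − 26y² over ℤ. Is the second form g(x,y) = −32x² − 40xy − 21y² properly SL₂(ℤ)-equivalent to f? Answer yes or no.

D₁ = -1088, D₂ = -1088
f is negative-definite; reduce −f:
−f: translate: b→8 (≡-24 mod 32), so (16,-24,26)→(16,8,18)
−f: reduced (well bottom): (16,8,18) with a≤c, −a<b≤a
flip sign back: reduced form of f is (-16,-8,-18)
g is negative-definite; reduce −g:
−g: translate: b→-24 (≡40 mod 64), so (32,40,21)→(32,-24,13)
−g: flip: (32,-24,13)→(13,24,32)
−g: translate: b→-2 (≡24 mod 26), so (13,24,32)→(13,-2,21)
−g: reduced (well bottom): (13,-2,21) with a≤c, −a<b≤a
flip sign back: reduced form of g is (-13,2,-21)
reduced forms (-16, -8, -18) vs (-13, 2, -21) ⇒ inequivalent

no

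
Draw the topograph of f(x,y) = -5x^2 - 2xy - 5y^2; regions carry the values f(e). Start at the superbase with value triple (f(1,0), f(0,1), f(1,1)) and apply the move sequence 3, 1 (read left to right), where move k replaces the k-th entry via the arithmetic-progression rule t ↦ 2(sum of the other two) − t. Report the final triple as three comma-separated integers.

start (-5,-5,-12) = (f(1,0),f(0,1),f(1,1))
replace slot 3: 2·((-5)+(-5)) − (-12) = -8 → (-5,-5,-8)
replace slot 1: 2·((-5)+(-8)) − (-5) = -21 → (-21,-5,-8)

-21,-5,-8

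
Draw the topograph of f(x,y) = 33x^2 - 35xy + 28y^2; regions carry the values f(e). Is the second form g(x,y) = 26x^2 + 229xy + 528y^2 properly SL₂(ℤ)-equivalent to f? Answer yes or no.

D₁ = -2471, D₂ = -2471
f: translate: b→31 (≡-35 mod 66), so (33,-35,28)→(33,31,26)
f: flip: (33,31,26)→(26,-31,33)
f: translate: b→21 (≡-31 mod 52), so (26,-31,33)→(26,21,28)
f: reduced (well bottom): (26,21,28) with a≤c, −a<b≤a
g: translate: b→21 (≡229 mod 52), so (26,229,528)→(26,21,28)
g: reduced (well bottom): (26,21,28) with a≤c, −a<b≤a
reduced forms (26, 21, 28) vs (26, 21, 28) ⇒ equivalent

yes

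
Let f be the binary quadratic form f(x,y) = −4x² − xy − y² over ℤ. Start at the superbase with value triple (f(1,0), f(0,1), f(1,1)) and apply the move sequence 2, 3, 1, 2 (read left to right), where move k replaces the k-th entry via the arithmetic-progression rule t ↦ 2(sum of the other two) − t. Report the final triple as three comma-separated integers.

start (-4,-1,-6) = (f(1,0),f(0,1),f(1,1))
replace slot 2: 2·((-4)+(-6)) − (-1) = -19 → (-4,-19,-6)
replace slot 3: 2·((-4)+(-19)) − (-6) = -40 → (-4,-19,-40)
replace slot 1: 2·((-19)+(-40)) − (-4) = -114 → (-114,-19,-40)
replace slot 2: 2·((-114)+(-40)) − (-19) = -289 → (-114,-289,-40)

-114,-289,-40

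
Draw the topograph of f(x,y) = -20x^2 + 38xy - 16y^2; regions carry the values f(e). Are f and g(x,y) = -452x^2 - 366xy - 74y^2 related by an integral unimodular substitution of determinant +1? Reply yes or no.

D₁ = 164, D₂ = 164
river cycle of f (length 10): (2, 10, -8), (-8, 6, 4), (4, 10, -4), (-4, 6, 8), (8, 10, -2), (-2, 10, 8), (8, 6, -4), (-4, 10, 4), (4, 6, -8), (-8, 10, 2)
river cycle of g (length 10): (2, 10, -8), (-8, 6, 4), (4, 10, -4), (-4, 6, 8), (8, 10, -2), (-2, 10, 8), (8, 6, -4), (-4, 10, 4), (4, 6, -8), (-8, 10, 2)
cycles coincide ⇒ equivalent

yes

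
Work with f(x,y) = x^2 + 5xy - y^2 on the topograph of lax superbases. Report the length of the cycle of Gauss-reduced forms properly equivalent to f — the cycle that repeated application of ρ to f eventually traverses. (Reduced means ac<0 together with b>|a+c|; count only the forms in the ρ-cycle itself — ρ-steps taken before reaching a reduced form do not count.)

D = 29, ⌊√D⌋ = 5
river: ρ → (-1,5,1)
river: ρ → (1,5,-1)
ρ-cycle length = 2 (tail of 0 descent steps not counted)

2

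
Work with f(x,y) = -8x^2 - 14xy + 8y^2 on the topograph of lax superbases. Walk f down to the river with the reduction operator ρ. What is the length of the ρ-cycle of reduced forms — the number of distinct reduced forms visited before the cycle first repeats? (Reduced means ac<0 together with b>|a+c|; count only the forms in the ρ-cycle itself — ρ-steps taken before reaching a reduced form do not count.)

D = 452, ⌊√D⌋ = 21
descent: ρ → (8,14,-8)  [lands on river]
river: ρ → (-8,18,4)
river: ρ → (4,14,-16)
river: ρ → (-16,18,2)
river: ρ → (2,18,-16)
river: ρ → (-16,14,4)
river: ρ → (4,18,-8)
river: ρ → (-8,14,8)
river: ρ → (8,18,-4)
river: ρ → (-4,14,16)
river: ρ → (16,18,-2)
river: ρ → (-2,18,16)
river: ρ → (16,14,-4)
river: ρ → (-4,18,8)
ρ-cycle length = 14 (tail of 1 descent step not counted)

14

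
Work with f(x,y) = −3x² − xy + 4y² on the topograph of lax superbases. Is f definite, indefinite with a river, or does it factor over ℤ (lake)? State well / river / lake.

D = b²−4ac = (-1)² − 4·(-3)·4 = 49
D = 7² is a perfect square ⇒ form factors over ℤ ⇒ lakes

lake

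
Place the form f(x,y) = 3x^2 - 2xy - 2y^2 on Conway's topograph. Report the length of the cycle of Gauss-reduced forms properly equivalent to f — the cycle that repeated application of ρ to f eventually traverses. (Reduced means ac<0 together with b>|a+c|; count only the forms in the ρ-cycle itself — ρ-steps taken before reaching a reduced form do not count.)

D = 28, ⌊√D⌋ = 5
descent: ρ → (-2,2,3)  [lands on river]
river: ρ → (3,4,-1)
river: ρ → (-1,4,3)
river: ρ → (3,2,-2)
ρ-cycle length = 4 (tail of 1 descent step not counted)

4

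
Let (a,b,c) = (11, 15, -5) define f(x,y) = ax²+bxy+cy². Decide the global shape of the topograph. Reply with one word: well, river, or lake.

D = b²−4ac = 15² − 4·11·(-5) = 445
D > 0 non-square ⇒ indefinite ⇒ periodic river

river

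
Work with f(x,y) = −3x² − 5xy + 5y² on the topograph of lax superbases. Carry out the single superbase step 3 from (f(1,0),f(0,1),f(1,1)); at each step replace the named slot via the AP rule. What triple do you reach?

start (-3,5,-3) = (f(1,0),f(0,1),f(1,1))
replace slot 3: 2·((-3)+5) − (-3) = 7 → (-3,5,7)

-3,5,7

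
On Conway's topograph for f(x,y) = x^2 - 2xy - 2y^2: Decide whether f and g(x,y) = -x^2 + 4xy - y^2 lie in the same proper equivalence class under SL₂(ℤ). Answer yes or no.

D₁ = 12, D₂ = 12
river cycle of f (length 2): (-2, 2, 1), (1, 2, -2)
river cycle of g (length 2): (-1, 2, 2), (2, 2, -1)
cycles differ ⇒ inequivalent

no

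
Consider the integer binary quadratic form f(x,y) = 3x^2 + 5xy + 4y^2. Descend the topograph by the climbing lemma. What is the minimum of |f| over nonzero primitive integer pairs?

translate: b→-1 (≡5 mod 6), so (3,5,4)→(3,-1,2)
flip: (3,-1,2)→(2,1,3)
reduced (well bottom): (2,1,3) with a≤c, −a<b≤a
well minimum = a = 2

2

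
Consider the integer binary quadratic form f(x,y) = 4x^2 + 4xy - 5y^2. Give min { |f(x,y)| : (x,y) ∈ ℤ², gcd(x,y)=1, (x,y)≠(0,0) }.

river: ρ → (-5,6,3)
river: ρ → (3,6,-5)
river: ρ → (-5,4,4)
river: ρ → (4,4,-5)
closes: descent 0, river 4
min |a| on river = 3

3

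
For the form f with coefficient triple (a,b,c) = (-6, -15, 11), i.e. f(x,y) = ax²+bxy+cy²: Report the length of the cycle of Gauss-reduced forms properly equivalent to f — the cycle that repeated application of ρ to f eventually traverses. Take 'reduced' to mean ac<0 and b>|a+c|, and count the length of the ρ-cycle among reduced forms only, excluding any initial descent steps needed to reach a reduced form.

D = 489, ⌊√D⌋ = 22
descent: ρ → (11,15,-6)  [lands on river]
river: ρ → (-6,21,2)
river: ρ → (2,19,-16)
river: ρ → (-16,13,5)
river: ρ → (5,17,-10)
river: ρ → (-10,3,12)
river: ρ → (12,21,-1)
river: ρ → (-1,21,12)
river: ρ → (12,3,-10)
river: ρ → (-10,17,5)
river: ρ → (5,13,-16)
river: ρ → (-16,19,2)
river: ρ → (2,21,-6)
river: ρ → (-6,15,11)
river: ρ → (11,7,-10)
river: ρ → (-10,13,8)
river: ρ → (8,19,-4)
river: ρ → (-4,21,3)
river: ρ → (3,21,-4)
river: ρ → (-4,19,8)
river: ρ → (8,13,-10)
river: ρ → (-10,7,11)
ρ-cycle length = 22 (tail of 1 descent step not counted)

22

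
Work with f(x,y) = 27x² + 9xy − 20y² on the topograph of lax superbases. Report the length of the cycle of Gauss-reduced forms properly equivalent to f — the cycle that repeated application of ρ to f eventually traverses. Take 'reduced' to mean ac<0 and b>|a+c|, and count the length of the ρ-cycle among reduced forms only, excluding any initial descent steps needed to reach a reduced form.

D = 2241, ⌊√D⌋ = 47
river: ρ → (-20,31,16)
river: ρ → (16,33,-18)
river: ρ → (-18,39,10)
river: ρ → (10,41,-14)
river: ρ → (-14,43,7)
river: ρ → (7,41,-20)
river: ρ → (-20,39,9)
river: ρ → (9,33,-32)
river: ρ → (-32,31,10)
river: ρ → (10,29,-35)
river: ρ → (-35,41,4)
river: ρ → (4,47,-2)
river: ρ → (-2,45,27)
river: ρ → (27,9,-20)
ρ-cycle length = 14 (tail of 0 descent steps not counted)

14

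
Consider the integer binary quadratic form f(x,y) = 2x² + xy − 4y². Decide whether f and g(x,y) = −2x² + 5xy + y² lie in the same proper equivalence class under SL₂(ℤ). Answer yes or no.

D₁ = 33, D₂ = 33
river cycle of f (length 4): (2, 5, -1), (-1, 5, 2), (2, 3, -3), (-3, 3, 2)
river cycle of g (length 4): (1, 5, -2), (-2, 3, 3), (3, 3, -2), (-2, 5, 1)
cycles differ ⇒ inequivalent

no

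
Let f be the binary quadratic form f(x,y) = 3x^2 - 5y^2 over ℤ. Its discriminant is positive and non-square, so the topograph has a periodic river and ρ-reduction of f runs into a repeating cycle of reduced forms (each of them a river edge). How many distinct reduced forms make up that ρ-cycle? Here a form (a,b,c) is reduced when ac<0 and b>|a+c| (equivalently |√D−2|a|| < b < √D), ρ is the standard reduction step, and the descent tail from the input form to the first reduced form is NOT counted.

D = 60, ⌊√D⌋ = 7
descent: ρ → (-5,0,3)
descent: ρ → (3,6,-2)  [lands on river]
river: ρ → (-2,6,3)
ρ-cycle length = 2 (tail of 2 descent steps not counted)

2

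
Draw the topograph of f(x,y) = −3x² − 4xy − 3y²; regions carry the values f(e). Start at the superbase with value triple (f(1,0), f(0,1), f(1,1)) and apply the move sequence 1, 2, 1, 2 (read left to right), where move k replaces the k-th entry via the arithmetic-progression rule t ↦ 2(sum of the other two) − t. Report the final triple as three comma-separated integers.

start (-3,-3,-10) = (f(1,0),f(0,1),f(1,1))
replace slot 1: 2·((-3)+(-10)) − (-3) = -23 → (-23,-3,-10)
replace slot 2: 2·((-23)+(-10)) − (-3) = -63 → (-23,-63,-10)
replace slot 1: 2·((-63)+(-10)) − (-23) = -123 → (-123,-63,-10)
replace slot 2: 2·((-123)+(-10)) − (-63) = -203 → (-123,-203,-10)

-123,-203,-10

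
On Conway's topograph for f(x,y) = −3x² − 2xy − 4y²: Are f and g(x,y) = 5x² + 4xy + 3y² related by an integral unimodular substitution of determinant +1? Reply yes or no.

D₁ = -44, D₂ = -44
f is negative-definite; reduce −f:
−f: reduced (well bottom): (3,2,4) with a≤c, −a<b≤a
flip sign back: reduced form of f is (-3,-2,-4)
g: flip: (5,4,3)→(3,-4,5)
g: translate: b→2 (≡-4 mod 6), so (3,-4,5)→(3,2,4)
g: reduced (well bottom): (3,2,4) with a≤c, −a<b≤a
reduced forms (-3, -2, -4) vs (3, 2, 4) ⇒ inequivalent

no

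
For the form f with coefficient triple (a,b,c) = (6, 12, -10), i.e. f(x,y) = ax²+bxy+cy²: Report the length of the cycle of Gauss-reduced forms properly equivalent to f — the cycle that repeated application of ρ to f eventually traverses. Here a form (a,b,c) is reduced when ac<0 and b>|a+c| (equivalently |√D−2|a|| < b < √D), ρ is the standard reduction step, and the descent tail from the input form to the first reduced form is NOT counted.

D = 384, ⌊√D⌋ = 19
river: ρ → (-10,8,8)
river: ρ → (8,8,-10)
river: ρ → (-10,12,6)
river: ρ → (6,12,-10)
ρ-cycle length = 4 (tail of 0 descent steps not counted)

4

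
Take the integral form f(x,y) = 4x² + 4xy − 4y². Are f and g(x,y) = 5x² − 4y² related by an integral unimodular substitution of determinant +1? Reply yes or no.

D₁ = 80, D₂ = 80
river cycle of f (length 2): (-4, 4, 4), (4, 4, -4)
river cycle of g (length 2): (-4, 8, 1), (1, 8, -4)
cycles differ ⇒ inequivalent

no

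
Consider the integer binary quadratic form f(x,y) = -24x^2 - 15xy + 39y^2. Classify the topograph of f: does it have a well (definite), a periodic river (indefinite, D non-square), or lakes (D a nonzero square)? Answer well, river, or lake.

D = b²−4ac = (-15)² − 4·(-24)·39 = 3969
D = 63² is a perfect square ⇒ form factors over ℤ ⇒ lakes

lake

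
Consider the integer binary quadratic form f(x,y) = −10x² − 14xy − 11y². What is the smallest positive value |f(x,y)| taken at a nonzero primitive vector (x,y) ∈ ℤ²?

translate: b→-6 (≡14 mod 20), so (10,14,11)→(10,-6,7)
flip: (10,-6,7)→(7,6,10)
reduced (well bottom): (7,6,10) with a≤c, −a<b≤a
well minimum |f| = |-7| = 7 (negative-definite)

7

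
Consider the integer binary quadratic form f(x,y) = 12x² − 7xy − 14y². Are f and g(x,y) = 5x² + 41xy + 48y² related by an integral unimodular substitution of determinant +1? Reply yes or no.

D₁ = 721, D₂ = 721
river cycle of f (length 36): (-14, 7, 12), (12, 17, -9), (-9, 19, 10), (10, 21, -7), (-7, 21, 10), (10, 19, -9), (-9, 17, 12), (12, 7, -14), (-14, 21, 5), (5, 19, -18), … (26 more)
river cycle of g (length 36): (5, 21, -14), (-14, 7, 12), (12, 17, -9), (-9, 19, 10), (10, 21, -7), (-7, 21, 10), (10, 19, -9), (-9, 17, 12), (12, 7, -14), (-14, 21, 5), … (26 more)
cycles coincide ⇒ equivalent

yes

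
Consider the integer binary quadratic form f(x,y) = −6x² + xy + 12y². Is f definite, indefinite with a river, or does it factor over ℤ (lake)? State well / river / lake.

D = b²−4ac = 1² − 4·(-6)·12 = 289
D = 17² is a perfect square ⇒ form factors over ℤ ⇒ lakes

lake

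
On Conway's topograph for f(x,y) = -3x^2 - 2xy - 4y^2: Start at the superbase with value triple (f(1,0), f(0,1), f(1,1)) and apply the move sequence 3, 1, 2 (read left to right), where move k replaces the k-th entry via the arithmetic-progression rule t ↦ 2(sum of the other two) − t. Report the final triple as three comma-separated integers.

start (-3,-4,-9) = (f(1,0),f(0,1),f(1,1))
replace slot 3: 2·((-3)+(-4)) − (-9) = -5 → (-3,-4,-5)
replace slot 1: 2·((-4)+(-5)) − (-3) = -15 → (-15,-4,-5)
replace slot 2: 2·((-15)+(-5)) − (-4) = -36 → (-15,-36,-5)

-15,-36,-5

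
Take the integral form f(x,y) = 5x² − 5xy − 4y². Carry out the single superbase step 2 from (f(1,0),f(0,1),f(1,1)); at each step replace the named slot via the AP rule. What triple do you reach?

start (5,-4,-4) = (f(1,0),f(0,1),f(1,1))
replace slot 2: 2·(5+(-4)) − (-4) = 6 → (5,6,-4)

5,6,-4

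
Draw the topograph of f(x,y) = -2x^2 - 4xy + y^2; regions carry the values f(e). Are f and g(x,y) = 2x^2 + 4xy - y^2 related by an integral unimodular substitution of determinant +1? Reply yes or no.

D₁ = 24, D₂ = 24
river cycle of f (length 2): (1, 4, -2), (-2, 4, 1)
river cycle of g (length 2): (-1, 4, 2), (2, 4, -1)
cycles differ ⇒ inequivalent

no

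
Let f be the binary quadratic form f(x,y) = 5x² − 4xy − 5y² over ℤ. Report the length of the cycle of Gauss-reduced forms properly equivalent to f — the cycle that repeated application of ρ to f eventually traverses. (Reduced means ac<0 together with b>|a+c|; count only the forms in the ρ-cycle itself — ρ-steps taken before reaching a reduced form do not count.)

D = 116, ⌊√D⌋ = 10
descent: ρ → (-5,4,5)  [lands on river]
river: ρ → (5,6,-4)
river: ρ → (-4,10,1)
river: ρ → (1,10,-4)
river: ρ → (-4,6,5)
river: ρ → (5,4,-5)
river: ρ → (-5,6,4)
river: ρ → (4,10,-1)
river: ρ → (-1,10,4)
river: ρ → (4,6,-5)
ρ-cycle length = 10 (tail of 1 descent step not counted)

10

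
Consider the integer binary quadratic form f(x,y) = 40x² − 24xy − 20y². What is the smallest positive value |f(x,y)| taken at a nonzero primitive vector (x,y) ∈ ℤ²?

descent: ρ → (-20,24,40)  [lands on river]
river: ρ → (40,56,-4)
river: ρ → (-4,56,40)
river: ρ → (40,24,-20)
river: ρ → (-20,56,8)
river: ρ → (8,56,-20)
closes: descent 1, river 6
min |a| on river = 4

4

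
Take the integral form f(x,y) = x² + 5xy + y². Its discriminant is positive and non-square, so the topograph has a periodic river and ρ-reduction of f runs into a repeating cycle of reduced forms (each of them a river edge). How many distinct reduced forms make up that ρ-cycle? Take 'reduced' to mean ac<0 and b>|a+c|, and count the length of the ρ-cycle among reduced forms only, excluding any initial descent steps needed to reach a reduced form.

D = 21, ⌊√D⌋ = 4
descent: ρ → (1,3,-3)  [lands on river]
river: ρ → (-3,3,1)
ρ-cycle length = 2 (tail of 1 descent step not counted)

2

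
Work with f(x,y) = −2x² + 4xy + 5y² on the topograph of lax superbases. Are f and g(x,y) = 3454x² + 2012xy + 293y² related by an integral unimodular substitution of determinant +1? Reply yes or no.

D₁ = 56, D₂ = 56
river cycle of f (length 4): (5, 6, -1), (-1, 6, 5), (5, 4, -2), (-2, 4, 5)
river cycle of g (length 4): (5, 6, -1), (-1, 6, 5), (5, 4, -2), (-2, 4, 5)
cycles coincide ⇒ equivalent

yes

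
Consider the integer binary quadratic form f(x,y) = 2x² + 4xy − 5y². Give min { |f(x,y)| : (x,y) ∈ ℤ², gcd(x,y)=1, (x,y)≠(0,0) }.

river: ρ → (-5,6,1)
river: ρ → (1,6,-5)
river: ρ → (-5,4,2)
river: ρ → (2,4,-5)
closes: descent 0, river 4
min |a| on river = 1

1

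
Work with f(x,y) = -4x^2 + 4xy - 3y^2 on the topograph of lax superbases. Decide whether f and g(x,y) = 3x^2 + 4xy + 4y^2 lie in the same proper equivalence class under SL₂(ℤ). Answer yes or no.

D₁ = -32, D₂ = -32
f is negative-definite; reduce −f:
−f: translate: b→4 (≡-4 mod 8), so (4,-4,3)→(4,4,3)
−f: flip: (4,4,3)→(3,-4,4)
−f: translate: b→2 (≡-4 mod 6), so (3,-4,4)→(3,2,3)
−f: reduced (well bottom): (3,2,3) with a≤c, −a<b≤a
flip sign back: reduced form of f is (-3,-2,-3)
g: translate: b→-2 (≡4 mod 6), so (3,4,4)→(3,-2,3)
g: flip: (3,-2,3)→(3,2,3)
g: reduced (well bottom): (3,2,3) with a≤c, −a<b≤a
reduced forms (-3, -2, -3) vs (3, 2, 3) ⇒ inequivalent

no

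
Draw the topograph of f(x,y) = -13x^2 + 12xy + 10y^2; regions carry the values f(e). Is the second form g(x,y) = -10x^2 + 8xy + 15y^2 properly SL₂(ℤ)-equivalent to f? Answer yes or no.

D₁ = 664, D₂ = 664
river cycle of f (length 22): (10, 8, -15), (-15, 22, 3), (3, 20, -22), (-22, 24, 1), (1, 24, -22), (-22, 20, 3), (3, 22, -15), (-15, 8, 10), (10, 12, -13), (-13, 14, 9), … (12 more)
river cycle of g (length 22): (15, 22, -3), (-3, 20, 22), (22, 24, -1), (-1, 24, 22), (22, 20, -3), (-3, 22, 15), (15, 8, -10), (-10, 12, 13), (13, 14, -9), (-9, 22, 5), … (12 more)
cycles differ ⇒ inequivalent

no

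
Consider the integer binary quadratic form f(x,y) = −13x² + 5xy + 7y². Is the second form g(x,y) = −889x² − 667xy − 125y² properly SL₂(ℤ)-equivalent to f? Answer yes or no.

D₁ = 389, D₂ = 389
river cycle of f (length 14): (7, 9, -11), (-11, 13, 5), (5, 17, -5), (-5, 13, 11), (11, 9, -7), (-7, 19, 1), (1, 19, -7), (-7, 9, 11), (11, 13, -5), (-5, 17, 5), … (4 more)
river cycle of g (length 14): (7, 9, -11), (-11, 13, 5), (5, 17, -5), (-5, 13, 11), (11, 9, -7), (-7, 19, 1), (1, 19, -7), (-7, 9, 11), (11, 13, -5), (-5, 17, 5), … (4 more)
cycles coincide ⇒ equivalent

yes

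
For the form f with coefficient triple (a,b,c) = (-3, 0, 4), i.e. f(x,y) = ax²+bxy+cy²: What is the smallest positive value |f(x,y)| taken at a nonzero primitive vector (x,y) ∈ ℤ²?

descent: ρ → (4,0,-3)
descent: ρ → (-3,6,1)  [lands on river]
river: ρ → (1,6,-3)
closes: descent 2, river 2
min |a| on river = 1

1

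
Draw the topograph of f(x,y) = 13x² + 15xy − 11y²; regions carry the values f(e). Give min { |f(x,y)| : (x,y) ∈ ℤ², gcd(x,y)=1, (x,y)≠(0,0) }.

river: ρ → (-11,7,17)
river: ρ → (17,27,-1)
river: ρ → (-1,27,17)
river: ρ → (17,7,-11)
river: ρ → (-11,15,13)
river: ρ → (13,11,-13)
river: ρ → (-13,15,11)
river: ρ → (11,7,-17)
river: ρ → (-17,27,1)
river: ρ → (1,27,-17)
river: ρ → (-17,7,11)
river: ρ → (11,15,-13)
river: ρ → (-13,11,13)
river: ρ → (13,15,-11)
closes: descent 0, river 14
min |a| on river = 1

1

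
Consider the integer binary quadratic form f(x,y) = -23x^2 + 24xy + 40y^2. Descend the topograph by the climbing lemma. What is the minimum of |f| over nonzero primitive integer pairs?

river: ρ → (40,56,-7)
river: ρ → (-7,56,40)
river: ρ → (40,24,-23)
river: ρ → (-23,22,41)
river: ρ → (41,60,-4)
river: ρ → (-4,60,41)
river: ρ → (41,22,-23)
river: ρ → (-23,24,40)
closes: descent 0, river 8
min |a| on river = 4

4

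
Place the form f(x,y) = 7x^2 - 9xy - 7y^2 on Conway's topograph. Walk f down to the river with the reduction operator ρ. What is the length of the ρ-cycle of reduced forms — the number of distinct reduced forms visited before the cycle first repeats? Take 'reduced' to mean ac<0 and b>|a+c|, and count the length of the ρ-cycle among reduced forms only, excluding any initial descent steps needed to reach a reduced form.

D = 277, ⌊√D⌋ = 16
descent: ρ → (-7,9,7)  [lands on river]
river: ρ → (7,5,-9)
river: ρ → (-9,13,3)
river: ρ → (3,11,-13)
river: ρ → (-13,15,1)
river: ρ → (1,15,-13)
river: ρ → (-13,11,3)
river: ρ → (3,13,-9)
river: ρ → (-9,5,7)
river: ρ → (7,9,-7)
river: ρ → (-7,5,9)
river: ρ → (9,13,-3)
river: ρ → (-3,11,13)
river: ρ → (13,15,-1)
river: ρ → (-1,15,13)
river: ρ → (13,11,-3)
river: ρ → (-3,13,9)
river: ρ → (9,5,-7)
ρ-cycle length = 18 (tail of 1 descent step not counted)

18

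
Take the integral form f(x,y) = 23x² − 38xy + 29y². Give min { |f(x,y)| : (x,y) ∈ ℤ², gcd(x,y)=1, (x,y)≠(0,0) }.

translate: b→8 (≡-38 mod 46), so (23,-38,29)→(23,8,14)
flip: (23,8,14)→(14,-8,23)
reduced (well bottom): (14,-8,23) with a≤c, −a<b≤a
well minimum = a = 14

14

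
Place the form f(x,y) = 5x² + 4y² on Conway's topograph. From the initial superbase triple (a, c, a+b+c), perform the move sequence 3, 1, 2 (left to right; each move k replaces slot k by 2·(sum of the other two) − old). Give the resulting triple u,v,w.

start (5,4,9) = (f(1,0),f(0,1),f(1,1))
replace slot 3: 2·(5+4) − 9 = 9 → (5,4,9)
replace slot 1: 2·(4+9) − 5 = 21 → (21,4,9)
replace slot 2: 2·(21+9) − 4 = 56 → (21,56,9)

21,56,9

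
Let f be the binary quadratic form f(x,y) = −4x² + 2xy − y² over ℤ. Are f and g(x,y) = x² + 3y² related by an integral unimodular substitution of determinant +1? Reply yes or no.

D₁ = -12, D₂ = -12
f is negative-definite; reduce −f:
−f: flip: (4,-2,1)→(1,2,4)
−f: translate: b→0 (≡2 mod 2), so (1,2,4)→(1,0,3)
−f: reduced (well bottom): (1,0,3) with a≤c, −a<b≤a
flip sign back: reduced form of f is (-1,0,-3)
g: reduced (well bottom): (1,0,3) with a≤c, −a<b≤a
reduced forms (-1, 0, -3) vs (1, 0, 3) ⇒ inequivalent

no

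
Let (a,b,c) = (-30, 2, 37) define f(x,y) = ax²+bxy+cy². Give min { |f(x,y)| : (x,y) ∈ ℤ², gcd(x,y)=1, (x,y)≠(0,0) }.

descent: ρ → (37,-2,-30)
descent: ρ → (-30,62,5)  [lands on river]
river: ρ → (5,58,-54)
river: ρ → (-54,50,9)
river: ρ → (9,58,-30)
closes: descent 2, river 4
min |a| on river = 5

5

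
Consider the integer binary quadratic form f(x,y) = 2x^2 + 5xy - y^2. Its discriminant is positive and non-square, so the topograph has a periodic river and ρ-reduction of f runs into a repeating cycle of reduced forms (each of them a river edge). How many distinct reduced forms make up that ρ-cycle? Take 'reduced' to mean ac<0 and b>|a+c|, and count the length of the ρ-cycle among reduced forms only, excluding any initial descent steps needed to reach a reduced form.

D = 33, ⌊√D⌋ = 5
river: ρ → (-1,5,2)
river: ρ → (2,3,-3)
river: ρ → (-3,3,2)
river: ρ → (2,5,-1)
ρ-cycle length = 4 (tail of 0 descent steps not counted)

4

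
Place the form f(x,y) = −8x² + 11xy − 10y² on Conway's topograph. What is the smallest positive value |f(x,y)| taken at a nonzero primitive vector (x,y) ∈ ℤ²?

translate: b→5 (≡-11 mod 16), so (8,-11,10)→(8,5,7)
flip: (8,5,7)→(7,-5,8)
reduced (well bottom): (7,-5,8) with a≤c, −a<b≤a
well minimum |f| = |-7| = 7 (negative-definite)

7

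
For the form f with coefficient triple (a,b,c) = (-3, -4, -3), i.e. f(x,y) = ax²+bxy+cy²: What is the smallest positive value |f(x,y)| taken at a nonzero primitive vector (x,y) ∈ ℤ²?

translate: b→-2 (≡4 mod 6), so (3,4,3)→(3,-2,2)
flip: (3,-2,2)→(2,2,3)
reduced (well bottom): (2,2,3) with a≤c, −a<b≤a
well minimum |f| = |-2| = 2 (negative-definite)

2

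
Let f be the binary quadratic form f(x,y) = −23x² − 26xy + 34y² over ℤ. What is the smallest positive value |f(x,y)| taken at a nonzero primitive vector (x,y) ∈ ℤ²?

descent: ρ → (34,26,-23)  [lands on river]
river: ρ → (-23,20,37)
river: ρ → (37,54,-6)
river: ρ → (-6,54,37)
river: ρ → (37,20,-23)
river: ρ → (-23,26,34)
river: ρ → (34,42,-15)
river: ρ → (-15,48,25)
river: ρ → (25,52,-11)
river: ρ → (-11,58,10)
river: ρ → (10,42,-51)
river: ρ → (-51,60,1)
river: ρ → (1,60,-51)
river: ρ → (-51,42,10)
river: ρ → (10,58,-11)
river: ρ → (-11,52,25)
river: ρ → (25,48,-15)
river: ρ → (-15,42,34)
closes: descent 1, river 18
min |a| on river = 1

1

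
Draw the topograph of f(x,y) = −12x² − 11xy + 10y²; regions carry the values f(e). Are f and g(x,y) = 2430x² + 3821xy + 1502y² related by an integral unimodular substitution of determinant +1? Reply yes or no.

D₁ = 601, D₂ = 601
river cycle of f (length 66): (10, 11, -12), (-12, 13, 9), (9, 23, -2), (-2, 21, 20), (20, 19, -3), (-3, 23, 6), (6, 13, -18), (-18, 23, 1), (1, 23, -18), (-18, 13, 6), … (56 more)
river cycle of g (length 66): (10, 11, -12), (-12, 13, 9), (9, 23, -2), (-2, 21, 20), (20, 19, -3), (-3, 23, 6), (6, 13, -18), (-18, 23, 1), (1, 23, -18), (-18, 13, 6), … (56 more)
cycles coincide ⇒ equivalent

yes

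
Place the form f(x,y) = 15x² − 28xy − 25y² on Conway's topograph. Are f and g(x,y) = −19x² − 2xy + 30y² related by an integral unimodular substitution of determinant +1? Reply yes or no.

D₁ = 2284, D₂ = 2284
river cycle of f (length 42): (-25, 28, 15), (15, 32, -21), (-21, 10, 26), (26, 42, -5), (-5, 38, 42), (42, 46, -1), (-1, 46, 42), (42, 38, -5), (-5, 42, 26), (26, 10, -21), … (32 more)
river cycle of g (length 42): (-19, 36, 13), (13, 42, -10), (-10, 38, 21), (21, 46, -2), (-2, 46, 21), (21, 38, -10), (-10, 42, 13), (13, 36, -19), (-19, 40, 9), (9, 32, -35), … (32 more)
cycles differ ⇒ inequivalent

no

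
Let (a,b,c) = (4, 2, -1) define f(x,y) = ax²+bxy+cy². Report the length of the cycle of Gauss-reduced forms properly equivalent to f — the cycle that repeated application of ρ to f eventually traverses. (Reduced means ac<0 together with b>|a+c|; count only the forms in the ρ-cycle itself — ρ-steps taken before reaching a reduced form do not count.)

D = 20, ⌊√D⌋ = 4
descent: ρ → (-1,4,1)  [lands on river]
river: ρ → (1,4,-1)
ρ-cycle length = 2 (tail of 1 descent step not counted)

2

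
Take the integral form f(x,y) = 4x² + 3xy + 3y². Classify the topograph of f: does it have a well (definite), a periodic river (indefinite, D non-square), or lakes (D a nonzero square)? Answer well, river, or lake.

D = b²−4ac = 3² − 4·4·3 = -39
D < 0 ⇒ definite ⇒ every region one sign ⇒ single well

well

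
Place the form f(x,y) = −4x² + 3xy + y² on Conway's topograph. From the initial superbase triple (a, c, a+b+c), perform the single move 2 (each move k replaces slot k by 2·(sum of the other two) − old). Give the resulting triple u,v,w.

start (-4,1,0) = (f(1,0),f(0,1),f(1,1))
replace slot 2: 2·((-4)+0) − 1 = -9 → (-4,-9,0)

-4,-9,0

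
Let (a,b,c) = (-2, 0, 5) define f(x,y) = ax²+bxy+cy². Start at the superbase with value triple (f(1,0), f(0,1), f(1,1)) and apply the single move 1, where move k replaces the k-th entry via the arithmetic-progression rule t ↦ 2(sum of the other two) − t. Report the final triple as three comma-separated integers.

start (-2,5,3) = (f(1,0),f(0,1),f(1,1))
replace slot 1: 2·(5+3) − (-2) = 18 → (18,5,3)

18,5,3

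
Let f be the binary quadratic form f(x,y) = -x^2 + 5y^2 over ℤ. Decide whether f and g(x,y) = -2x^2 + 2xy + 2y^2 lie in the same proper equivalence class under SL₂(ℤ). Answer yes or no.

D₁ = 20, D₂ = 20
river cycle of f (length 2): (-1, 4, 1), (1, 4, -1)
river cycle of g (length 2): (2, 2, -2), (-2, 2, 2)
cycles differ ⇒ inequivalent

no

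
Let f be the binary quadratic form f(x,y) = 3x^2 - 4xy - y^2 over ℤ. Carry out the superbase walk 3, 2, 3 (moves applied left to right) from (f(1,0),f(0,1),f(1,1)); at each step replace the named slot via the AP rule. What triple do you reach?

start (3,-1,-2) = (f(1,0),f(0,1),f(1,1))
replace slot 3: 2·(3+(-1)) − (-2) = 6 → (3,-1,6)
replace slot 2: 2·(3+6) − (-1) = 19 → (3,19,6)
replace slot 3: 2·(3+19) − 6 = 38 → (3,19,38)

3,19,38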